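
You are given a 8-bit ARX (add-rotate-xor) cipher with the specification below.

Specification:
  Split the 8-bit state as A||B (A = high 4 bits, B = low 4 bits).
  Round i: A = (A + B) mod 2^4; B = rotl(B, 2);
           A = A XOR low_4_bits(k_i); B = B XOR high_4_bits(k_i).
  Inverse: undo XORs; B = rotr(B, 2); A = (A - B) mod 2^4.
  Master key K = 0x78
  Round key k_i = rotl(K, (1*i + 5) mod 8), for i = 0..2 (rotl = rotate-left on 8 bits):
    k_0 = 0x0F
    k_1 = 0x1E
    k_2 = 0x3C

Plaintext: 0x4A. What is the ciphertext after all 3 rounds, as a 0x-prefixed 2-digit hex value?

s_0 = plaintext = 0x4A
s_1 = Round(s_0, k_0) = 0x1A
s_2 = Round(s_1, k_1) = 0x5B
s_3 = Round(s_2, k_2) = 0xCD

0xCD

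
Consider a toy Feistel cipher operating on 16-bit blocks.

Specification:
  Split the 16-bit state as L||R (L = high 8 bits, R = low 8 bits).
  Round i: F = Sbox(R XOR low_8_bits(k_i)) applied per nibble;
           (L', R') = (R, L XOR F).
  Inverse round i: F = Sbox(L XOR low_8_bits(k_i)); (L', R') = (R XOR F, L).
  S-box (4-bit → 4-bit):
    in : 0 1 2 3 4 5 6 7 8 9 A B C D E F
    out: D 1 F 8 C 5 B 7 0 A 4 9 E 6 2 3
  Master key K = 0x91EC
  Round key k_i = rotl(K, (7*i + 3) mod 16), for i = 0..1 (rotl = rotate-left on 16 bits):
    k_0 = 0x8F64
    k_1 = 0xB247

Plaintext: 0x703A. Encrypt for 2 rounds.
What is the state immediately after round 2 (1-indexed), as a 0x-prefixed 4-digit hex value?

s_0 = plaintext = 0x703A
s_1 = Round(s_0, k_0) = 0x3A22
s_2 = Round(s_1, k_1) = 0x228F

0x228F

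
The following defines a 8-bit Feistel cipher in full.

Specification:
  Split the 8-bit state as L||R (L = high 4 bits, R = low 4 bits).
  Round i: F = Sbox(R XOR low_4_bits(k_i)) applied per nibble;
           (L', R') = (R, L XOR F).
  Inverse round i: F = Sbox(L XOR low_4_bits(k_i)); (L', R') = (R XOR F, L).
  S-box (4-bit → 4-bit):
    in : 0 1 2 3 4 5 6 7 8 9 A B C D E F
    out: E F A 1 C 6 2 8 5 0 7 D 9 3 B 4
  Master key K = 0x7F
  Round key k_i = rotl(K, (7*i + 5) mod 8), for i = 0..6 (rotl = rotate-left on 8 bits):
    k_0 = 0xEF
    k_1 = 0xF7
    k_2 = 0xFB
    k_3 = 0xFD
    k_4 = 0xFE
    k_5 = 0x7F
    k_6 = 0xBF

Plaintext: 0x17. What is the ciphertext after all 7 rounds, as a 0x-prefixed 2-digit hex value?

0x8B

s_0 = plaintext = 0x17
s_1 = Round(s_0, k_0) = 0x74
s_2 = Round(s_1, k_1) = 0x46
s_3 = Round(s_2, k_2) = 0x67
s_4 = Round(s_3, k_3) = 0x71
s_5 = Round(s_4, k_4) = 0x13
s_6 = Round(s_5, k_5) = 0x38
s_7 = Round(s_6, k_6) = 0x8B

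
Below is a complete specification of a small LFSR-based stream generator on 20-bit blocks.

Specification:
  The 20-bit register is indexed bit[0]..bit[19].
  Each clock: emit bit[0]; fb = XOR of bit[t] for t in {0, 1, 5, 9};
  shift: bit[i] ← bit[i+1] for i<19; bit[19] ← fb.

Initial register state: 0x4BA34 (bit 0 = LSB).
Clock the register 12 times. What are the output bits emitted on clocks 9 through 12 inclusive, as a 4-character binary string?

reg_0 = 0x4BA34
clock 1: out=0, reg = 0x25D1A
clock 2: out=0, reg = 0x92E8D
clock 3: out=1, reg = 0x49746
clock 4: out=0, reg = 0x24BA3
clock 5: out=1, reg = 0x125D1
clock 6: out=1, reg = 0x892E8
clock 7: out=0, reg = 0x44974
clock 8: out=0, reg = 0xA24BA
clock 9: out=0, reg = 0x5125D
clock 10: out=1, reg = 0x2892E
clock 11: out=0, reg = 0x14497
clock 12: out=1, reg = 0x0A24B

0101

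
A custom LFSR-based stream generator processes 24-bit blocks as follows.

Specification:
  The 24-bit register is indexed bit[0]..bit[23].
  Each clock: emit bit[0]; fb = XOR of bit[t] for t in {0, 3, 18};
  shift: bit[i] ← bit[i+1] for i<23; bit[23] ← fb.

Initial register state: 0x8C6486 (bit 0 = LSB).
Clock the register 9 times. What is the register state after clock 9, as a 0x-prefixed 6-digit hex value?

reg_0 = 0x8C6486
clock 1: out=0, reg = 0xC63243
clock 2: out=1, reg = 0x631921
clock 3: out=1, reg = 0xB18C90
clock 4: out=0, reg = 0x58C648
clock 5: out=0, reg = 0xAC6324
clock 6: out=0, reg = 0xD63192
clock 7: out=0, reg = 0xEB18C9
clock 8: out=1, reg = 0x758C64
clock 9: out=0, reg = 0xBAC632

0xBAC632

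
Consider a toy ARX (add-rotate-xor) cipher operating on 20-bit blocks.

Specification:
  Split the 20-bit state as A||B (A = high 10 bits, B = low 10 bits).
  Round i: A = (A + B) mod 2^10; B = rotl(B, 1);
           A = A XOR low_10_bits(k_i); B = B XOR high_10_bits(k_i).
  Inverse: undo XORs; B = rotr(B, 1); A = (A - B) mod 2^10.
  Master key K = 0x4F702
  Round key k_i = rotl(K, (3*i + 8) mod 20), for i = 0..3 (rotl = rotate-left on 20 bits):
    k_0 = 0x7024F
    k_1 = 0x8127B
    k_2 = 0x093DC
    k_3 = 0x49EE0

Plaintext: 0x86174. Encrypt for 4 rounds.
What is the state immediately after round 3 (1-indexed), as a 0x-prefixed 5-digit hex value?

s_0 = plaintext = 0x86174
s_1 = Round(s_0, k_0) = 0x70F28
s_2 = Round(s_1, k_1) = 0xA4055
s_3 = Round(s_2, k_2) = 0x4E48E
s_4 = Round(s_3, k_3) = 0xC9C3B

0x4E48E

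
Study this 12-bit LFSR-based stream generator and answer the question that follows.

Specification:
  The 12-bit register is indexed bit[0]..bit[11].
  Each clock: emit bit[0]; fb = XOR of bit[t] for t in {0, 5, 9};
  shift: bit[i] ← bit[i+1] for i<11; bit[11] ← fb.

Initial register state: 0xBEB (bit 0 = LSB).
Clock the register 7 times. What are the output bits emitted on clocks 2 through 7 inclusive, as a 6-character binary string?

reg_0 = 0xBEB
clock 1: out=1, reg = 0xDF5
clock 2: out=1, reg = 0x6FA
clock 3: out=0, reg = 0x37D
clock 4: out=1, reg = 0x9BE
clock 5: out=0, reg = 0xCDF
clock 6: out=1, reg = 0xE6F
clock 7: out=1, reg = 0xF37

101011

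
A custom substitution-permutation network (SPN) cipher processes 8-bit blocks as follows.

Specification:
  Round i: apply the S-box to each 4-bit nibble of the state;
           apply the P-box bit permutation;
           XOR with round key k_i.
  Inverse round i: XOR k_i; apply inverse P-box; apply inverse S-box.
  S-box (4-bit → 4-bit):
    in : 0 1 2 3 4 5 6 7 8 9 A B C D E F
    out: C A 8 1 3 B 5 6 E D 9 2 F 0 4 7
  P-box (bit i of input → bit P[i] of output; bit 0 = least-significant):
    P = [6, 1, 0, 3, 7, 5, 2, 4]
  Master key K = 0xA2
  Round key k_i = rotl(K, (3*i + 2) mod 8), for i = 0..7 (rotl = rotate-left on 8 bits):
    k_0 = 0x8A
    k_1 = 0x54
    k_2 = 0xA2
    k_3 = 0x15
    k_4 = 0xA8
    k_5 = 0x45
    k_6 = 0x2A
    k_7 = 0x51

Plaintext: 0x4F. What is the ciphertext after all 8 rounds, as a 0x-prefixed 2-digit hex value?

s_0 = plaintext = 0x4F
s_1 = Round(s_0, k_0) = 0x69
s_2 = Round(s_1, k_1) = 0x99
s_3 = Round(s_2, k_2) = 0x7F
s_4 = Round(s_3, k_3) = 0x72
s_5 = Round(s_4, k_4) = 0x84
s_6 = Round(s_5, k_5) = 0x33
s_7 = Round(s_6, k_6) = 0xEA
s_8 = Round(s_7, k_7) = 0x1D

0x1D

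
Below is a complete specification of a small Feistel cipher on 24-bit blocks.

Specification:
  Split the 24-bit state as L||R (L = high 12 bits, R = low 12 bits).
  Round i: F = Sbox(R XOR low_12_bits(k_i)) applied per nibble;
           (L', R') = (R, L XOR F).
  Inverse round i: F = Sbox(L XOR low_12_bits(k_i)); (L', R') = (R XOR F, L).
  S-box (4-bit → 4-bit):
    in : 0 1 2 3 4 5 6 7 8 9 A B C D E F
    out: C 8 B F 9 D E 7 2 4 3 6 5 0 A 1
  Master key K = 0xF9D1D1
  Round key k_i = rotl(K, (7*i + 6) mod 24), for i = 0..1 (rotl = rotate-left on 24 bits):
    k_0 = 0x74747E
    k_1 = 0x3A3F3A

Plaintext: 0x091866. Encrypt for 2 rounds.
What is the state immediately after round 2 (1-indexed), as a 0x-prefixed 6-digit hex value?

s_0 = plaintext = 0x091866
s_1 = Round(s_0, k_0) = 0x866513
s_2 = Round(s_1, k_1) = 0x513BD2

0x513BD2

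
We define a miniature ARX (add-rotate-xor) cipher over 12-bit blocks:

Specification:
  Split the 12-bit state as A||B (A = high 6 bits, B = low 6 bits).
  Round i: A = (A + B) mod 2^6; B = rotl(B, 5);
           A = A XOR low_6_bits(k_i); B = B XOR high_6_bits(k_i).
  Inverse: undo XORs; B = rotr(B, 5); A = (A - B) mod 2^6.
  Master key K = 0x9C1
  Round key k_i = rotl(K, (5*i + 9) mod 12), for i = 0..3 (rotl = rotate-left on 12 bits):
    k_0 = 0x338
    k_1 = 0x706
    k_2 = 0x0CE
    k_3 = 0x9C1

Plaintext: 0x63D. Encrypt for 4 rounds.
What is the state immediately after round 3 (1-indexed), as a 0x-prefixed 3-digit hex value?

0x421

s_0 = plaintext = 0x63D
s_1 = Round(s_0, k_0) = 0xB72
s_2 = Round(s_1, k_1) = 0x645
s_3 = Round(s_2, k_2) = 0x421
s_4 = Round(s_3, k_3) = 0xC17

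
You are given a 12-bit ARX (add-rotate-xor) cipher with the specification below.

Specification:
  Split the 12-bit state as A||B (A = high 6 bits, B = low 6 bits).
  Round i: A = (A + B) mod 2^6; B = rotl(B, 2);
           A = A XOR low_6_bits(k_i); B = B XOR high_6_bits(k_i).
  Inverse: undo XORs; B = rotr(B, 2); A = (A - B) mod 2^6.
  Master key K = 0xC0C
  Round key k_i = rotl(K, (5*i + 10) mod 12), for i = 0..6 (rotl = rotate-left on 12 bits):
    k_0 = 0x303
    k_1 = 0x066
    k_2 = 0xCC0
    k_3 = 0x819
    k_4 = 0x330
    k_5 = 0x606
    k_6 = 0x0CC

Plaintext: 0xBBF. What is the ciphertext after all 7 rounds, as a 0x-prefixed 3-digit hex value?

s_0 = plaintext = 0xBBF
s_1 = Round(s_0, k_0) = 0xBB3
s_2 = Round(s_1, k_1) = 0x1CE
s_3 = Round(s_2, k_2) = 0x54B
s_4 = Round(s_3, k_3) = 0xE4C
s_5 = Round(s_4, k_4) = 0xD7C
s_6 = Round(s_5, k_5) = 0xDEB
s_7 = Round(s_6, k_6) = 0xBAD

0xBAD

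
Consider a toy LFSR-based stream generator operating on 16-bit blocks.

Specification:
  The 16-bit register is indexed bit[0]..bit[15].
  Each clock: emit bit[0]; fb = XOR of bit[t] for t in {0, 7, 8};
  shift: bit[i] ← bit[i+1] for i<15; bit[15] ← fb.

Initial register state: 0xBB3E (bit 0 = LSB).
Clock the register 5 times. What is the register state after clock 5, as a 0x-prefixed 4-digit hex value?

0x9DD9

reg_0 = 0xBB3E
clock 1: out=0, reg = 0xDD9F
clock 2: out=1, reg = 0xEECF
clock 3: out=1, reg = 0x7767
clock 4: out=1, reg = 0x3BB3
clock 5: out=1, reg = 0x9DD9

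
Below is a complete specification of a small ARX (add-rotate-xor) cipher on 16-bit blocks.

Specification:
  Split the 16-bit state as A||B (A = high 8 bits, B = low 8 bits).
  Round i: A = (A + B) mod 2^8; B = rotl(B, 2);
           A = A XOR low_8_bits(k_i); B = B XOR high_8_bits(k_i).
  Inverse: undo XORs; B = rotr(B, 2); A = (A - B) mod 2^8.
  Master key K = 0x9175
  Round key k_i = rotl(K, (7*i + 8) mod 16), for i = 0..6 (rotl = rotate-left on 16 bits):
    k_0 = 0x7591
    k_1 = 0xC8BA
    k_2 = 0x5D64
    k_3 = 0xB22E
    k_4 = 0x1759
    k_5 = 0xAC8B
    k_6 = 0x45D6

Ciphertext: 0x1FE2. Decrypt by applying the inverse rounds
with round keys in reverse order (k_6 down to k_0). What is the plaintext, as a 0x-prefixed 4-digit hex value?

s_0 = ciphertext = 0x1FE2
s_1 = InvRound(s_0, k_6) = 0xE0E9
s_2 = InvRound(s_1, k_5) = 0x1A51
s_3 = InvRound(s_2, k_4) = 0xB291
s_4 = InvRound(s_3, k_3) = 0xD4C8
s_5 = InvRound(s_4, k_2) = 0x4B65
s_6 = InvRound(s_5, k_1) = 0x866B
s_7 = InvRound(s_6, k_0) = 0x9087

0x9087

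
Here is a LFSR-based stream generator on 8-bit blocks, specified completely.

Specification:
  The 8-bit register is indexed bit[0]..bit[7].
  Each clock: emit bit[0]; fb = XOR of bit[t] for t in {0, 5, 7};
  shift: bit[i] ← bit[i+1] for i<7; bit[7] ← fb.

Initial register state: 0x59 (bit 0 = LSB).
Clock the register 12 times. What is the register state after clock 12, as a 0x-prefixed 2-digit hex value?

reg_0 = 0x59
clock 1: out=1, reg = 0xAC
clock 2: out=0, reg = 0x56
clock 3: out=0, reg = 0x2B
clock 4: out=1, reg = 0x15
clock 5: out=1, reg = 0x8A
clock 6: out=0, reg = 0xC5
clock 7: out=1, reg = 0x62
clock 8: out=0, reg = 0xB1
clock 9: out=1, reg = 0xD8
clock 10: out=0, reg = 0xEC
clock 11: out=0, reg = 0x76
clock 12: out=0, reg = 0xBB

0xBB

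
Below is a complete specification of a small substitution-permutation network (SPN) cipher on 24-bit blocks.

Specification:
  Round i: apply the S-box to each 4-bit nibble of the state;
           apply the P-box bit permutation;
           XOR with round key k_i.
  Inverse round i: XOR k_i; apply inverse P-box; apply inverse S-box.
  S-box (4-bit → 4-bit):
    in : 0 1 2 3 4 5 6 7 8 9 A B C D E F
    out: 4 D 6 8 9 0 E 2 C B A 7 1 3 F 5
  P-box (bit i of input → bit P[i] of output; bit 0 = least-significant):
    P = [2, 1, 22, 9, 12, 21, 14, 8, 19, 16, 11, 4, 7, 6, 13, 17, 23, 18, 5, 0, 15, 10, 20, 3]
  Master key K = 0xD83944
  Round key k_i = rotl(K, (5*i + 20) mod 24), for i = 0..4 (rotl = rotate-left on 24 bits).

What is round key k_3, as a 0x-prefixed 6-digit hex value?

0xCA26C1

K = 0xD83944
k_0 = rotl(K, (5*0+20) mod 24) = rotl(K, 20) = 0x4D8394
k_1 = rotl(K, (5*1+20) mod 24) = rotl(K, 1) = 0xB07289
k_2 = rotl(K, (5*2+20) mod 24) = rotl(K, 6) = 0x0E5136
k_3 = rotl(K, (5*3+20) mod 24) = rotl(K, 11) = 0xCA26C1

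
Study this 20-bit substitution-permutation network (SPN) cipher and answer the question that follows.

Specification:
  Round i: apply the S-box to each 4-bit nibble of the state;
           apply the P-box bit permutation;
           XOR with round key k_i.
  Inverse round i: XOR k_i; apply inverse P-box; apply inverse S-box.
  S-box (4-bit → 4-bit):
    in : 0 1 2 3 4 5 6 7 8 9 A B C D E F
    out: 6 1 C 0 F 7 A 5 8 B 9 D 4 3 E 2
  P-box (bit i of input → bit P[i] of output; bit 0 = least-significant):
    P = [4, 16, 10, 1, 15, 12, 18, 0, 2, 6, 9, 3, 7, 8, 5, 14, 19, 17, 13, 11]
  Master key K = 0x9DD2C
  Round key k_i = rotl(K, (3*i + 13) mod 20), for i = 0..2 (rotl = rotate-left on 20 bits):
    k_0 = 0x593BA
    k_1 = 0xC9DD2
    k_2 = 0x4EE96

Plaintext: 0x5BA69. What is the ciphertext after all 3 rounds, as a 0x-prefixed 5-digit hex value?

s_0 = plaintext = 0x5BA69
s_1 = Round(s_0, k_0) = 0xEE305
s_2 = Round(s_1, k_1) = 0xBE0E2
s_3 = Round(s_2, k_2) = 0x891F5

0x891F5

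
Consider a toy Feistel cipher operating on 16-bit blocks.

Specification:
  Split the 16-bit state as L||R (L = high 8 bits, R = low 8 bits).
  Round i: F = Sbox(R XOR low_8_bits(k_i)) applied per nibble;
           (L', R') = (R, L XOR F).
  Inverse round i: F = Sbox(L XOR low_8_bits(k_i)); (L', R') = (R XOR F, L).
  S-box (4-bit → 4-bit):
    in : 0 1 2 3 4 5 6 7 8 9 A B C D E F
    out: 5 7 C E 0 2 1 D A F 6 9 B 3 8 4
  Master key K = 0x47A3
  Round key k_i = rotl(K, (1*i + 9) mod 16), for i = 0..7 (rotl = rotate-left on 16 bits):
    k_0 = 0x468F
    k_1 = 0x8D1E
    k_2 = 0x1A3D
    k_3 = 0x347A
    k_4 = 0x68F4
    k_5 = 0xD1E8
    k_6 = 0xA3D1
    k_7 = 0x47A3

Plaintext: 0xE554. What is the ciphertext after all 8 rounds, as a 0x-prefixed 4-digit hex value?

s_0 = plaintext = 0xE554
s_1 = Round(s_0, k_0) = 0x54DC
s_2 = Round(s_1, k_1) = 0xDCE8
s_3 = Round(s_2, k_2) = 0xE8EE
s_4 = Round(s_3, k_3) = 0xEE18
s_5 = Round(s_4, k_4) = 0x1865
s_6 = Round(s_5, k_5) = 0x65BB
s_7 = Round(s_6, k_6) = 0xBB73
s_8 = Round(s_7, k_7) = 0x738E

0x738E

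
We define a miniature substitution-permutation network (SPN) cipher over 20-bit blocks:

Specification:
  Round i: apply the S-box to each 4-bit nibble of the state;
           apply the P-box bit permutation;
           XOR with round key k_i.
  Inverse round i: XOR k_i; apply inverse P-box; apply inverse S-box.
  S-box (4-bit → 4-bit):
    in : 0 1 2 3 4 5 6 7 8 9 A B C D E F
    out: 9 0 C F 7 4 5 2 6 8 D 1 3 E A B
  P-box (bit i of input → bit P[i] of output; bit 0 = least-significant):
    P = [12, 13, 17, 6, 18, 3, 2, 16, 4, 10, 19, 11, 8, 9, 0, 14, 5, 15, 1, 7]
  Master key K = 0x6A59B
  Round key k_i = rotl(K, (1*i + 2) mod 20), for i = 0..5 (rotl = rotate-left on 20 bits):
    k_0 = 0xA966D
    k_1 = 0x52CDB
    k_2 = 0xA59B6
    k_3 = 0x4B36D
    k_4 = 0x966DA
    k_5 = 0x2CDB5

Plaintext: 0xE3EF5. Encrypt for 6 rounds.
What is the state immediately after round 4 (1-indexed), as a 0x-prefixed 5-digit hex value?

s_0 = plaintext = 0xE3EF5
s_1 = Round(s_0, k_0) = 0xD59E4
s_2 = Round(s_1, k_1) = 0x69450
s_3 = Round(s_2, k_2) = 0x20DC0
s_4 = Round(s_3, k_3) = 0x8EEA7
s_5 = Round(s_4, k_4) = 0xC88DC
s_6 = Round(s_5, k_5) = 0xB7B98

0x8EEA7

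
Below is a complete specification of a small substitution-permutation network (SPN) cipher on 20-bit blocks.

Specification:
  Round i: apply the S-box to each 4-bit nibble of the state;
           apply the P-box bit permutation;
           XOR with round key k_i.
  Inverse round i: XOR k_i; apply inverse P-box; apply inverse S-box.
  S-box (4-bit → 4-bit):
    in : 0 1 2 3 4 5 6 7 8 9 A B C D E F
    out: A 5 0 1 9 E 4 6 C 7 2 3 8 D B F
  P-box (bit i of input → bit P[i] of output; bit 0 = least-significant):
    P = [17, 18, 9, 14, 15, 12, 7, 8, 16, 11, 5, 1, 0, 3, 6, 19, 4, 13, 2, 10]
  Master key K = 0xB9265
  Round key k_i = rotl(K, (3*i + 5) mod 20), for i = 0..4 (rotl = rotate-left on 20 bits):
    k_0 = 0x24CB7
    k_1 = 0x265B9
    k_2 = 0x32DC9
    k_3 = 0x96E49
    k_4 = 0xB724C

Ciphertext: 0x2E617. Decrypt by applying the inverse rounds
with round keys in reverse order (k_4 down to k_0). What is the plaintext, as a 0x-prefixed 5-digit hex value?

0xF2658

s_0 = ciphertext = 0x2E617
s_1 = InvRound(s_0, k_4) = 0x4F4B2
s_2 = InvRound(s_1, k_3) = 0x3FF97
s_3 = InvRound(s_2, k_2) = 0x17CB8
s_4 = InvRound(s_3, k_1) = 0x23B03
s_5 = InvRound(s_4, k_0) = 0xF2658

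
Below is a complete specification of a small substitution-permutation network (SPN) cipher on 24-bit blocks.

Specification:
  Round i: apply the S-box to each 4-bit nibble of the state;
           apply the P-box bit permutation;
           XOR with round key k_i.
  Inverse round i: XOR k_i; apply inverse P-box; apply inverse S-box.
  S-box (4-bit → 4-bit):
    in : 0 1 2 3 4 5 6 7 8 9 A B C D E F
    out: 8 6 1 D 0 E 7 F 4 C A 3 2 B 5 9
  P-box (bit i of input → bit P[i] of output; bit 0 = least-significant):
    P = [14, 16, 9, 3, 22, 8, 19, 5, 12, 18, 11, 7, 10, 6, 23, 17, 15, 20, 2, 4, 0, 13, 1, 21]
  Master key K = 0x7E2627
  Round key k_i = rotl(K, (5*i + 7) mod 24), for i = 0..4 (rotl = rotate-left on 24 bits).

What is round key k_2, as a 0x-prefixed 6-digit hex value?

0x4EFC4C

K = 0x7E2627
k_0 = rotl(K, (5*0+7) mod 24) = rotl(K, 7) = 0x1313BF
k_1 = rotl(K, (5*1+7) mod 24) = rotl(K, 12) = 0x6277E2
k_2 = rotl(K, (5*2+7) mod 24) = rotl(K, 17) = 0x4EFC4C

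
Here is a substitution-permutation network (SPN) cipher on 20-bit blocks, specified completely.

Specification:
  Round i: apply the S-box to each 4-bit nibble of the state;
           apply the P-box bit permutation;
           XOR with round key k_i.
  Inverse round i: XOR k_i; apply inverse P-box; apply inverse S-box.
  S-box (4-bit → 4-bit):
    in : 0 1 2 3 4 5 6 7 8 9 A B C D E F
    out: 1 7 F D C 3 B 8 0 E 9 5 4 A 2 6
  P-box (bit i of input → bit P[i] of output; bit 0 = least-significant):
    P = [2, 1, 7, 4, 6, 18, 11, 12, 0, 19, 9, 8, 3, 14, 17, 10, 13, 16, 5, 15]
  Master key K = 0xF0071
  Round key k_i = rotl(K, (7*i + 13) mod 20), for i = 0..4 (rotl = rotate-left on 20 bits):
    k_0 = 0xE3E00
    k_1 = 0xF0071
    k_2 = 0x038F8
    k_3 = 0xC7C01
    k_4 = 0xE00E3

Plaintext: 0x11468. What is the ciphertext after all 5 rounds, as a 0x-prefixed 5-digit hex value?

s_0 = plaintext = 0x11468
s_1 = Round(s_0, k_0) = 0x94D68
s_2 = Round(s_1, k_1) = 0x09511
s_3 = Round(s_2, k_2) = 0xE543F
s_4 = Round(s_3, k_3) = 0xD27CB
s_5 = Round(s_4, k_4) = 0xDCD6F

0xDCD6F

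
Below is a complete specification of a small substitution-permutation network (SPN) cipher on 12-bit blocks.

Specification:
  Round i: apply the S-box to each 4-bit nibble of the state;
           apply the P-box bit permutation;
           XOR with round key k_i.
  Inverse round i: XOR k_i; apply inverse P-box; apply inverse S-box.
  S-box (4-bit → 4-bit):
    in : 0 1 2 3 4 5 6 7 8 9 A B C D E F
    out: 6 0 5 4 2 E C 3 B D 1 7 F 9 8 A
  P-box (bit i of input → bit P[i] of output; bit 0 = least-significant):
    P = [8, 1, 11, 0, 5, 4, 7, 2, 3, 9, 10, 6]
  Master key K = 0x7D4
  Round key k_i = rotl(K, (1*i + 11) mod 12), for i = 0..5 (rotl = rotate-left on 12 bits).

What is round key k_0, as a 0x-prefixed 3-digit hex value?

K = 0x7D4
k_0 = rotl(K, (1*0+11) mod 12) = rotl(K, 11) = 0x3EA

0x3EA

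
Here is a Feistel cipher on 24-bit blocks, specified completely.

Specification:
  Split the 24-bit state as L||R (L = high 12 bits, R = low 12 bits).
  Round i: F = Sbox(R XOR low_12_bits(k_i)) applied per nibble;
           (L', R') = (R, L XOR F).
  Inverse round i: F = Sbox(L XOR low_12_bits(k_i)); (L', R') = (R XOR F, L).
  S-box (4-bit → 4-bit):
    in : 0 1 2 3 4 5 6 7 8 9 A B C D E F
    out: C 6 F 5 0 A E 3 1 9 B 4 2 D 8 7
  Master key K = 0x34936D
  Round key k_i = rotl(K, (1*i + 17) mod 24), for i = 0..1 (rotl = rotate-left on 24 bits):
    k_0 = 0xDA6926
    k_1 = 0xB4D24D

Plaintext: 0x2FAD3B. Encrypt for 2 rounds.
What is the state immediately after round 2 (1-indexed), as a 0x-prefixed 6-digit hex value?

0x2971E0

s_0 = plaintext = 0x2FAD3B
s_1 = Round(s_0, k_0) = 0xD3B297
s_2 = Round(s_1, k_1) = 0x2971E0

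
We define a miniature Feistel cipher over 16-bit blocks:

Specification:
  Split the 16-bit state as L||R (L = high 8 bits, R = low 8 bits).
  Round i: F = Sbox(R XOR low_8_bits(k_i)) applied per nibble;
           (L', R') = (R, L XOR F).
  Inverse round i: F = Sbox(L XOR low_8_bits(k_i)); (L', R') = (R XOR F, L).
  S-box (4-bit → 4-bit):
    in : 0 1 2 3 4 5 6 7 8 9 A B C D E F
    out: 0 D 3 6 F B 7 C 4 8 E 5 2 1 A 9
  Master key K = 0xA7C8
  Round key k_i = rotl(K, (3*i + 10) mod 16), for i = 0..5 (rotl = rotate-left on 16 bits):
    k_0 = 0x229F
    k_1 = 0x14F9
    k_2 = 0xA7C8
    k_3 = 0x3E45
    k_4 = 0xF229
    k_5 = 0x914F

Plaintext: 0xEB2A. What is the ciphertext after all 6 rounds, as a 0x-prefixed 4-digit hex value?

0x44E2

s_0 = plaintext = 0xEB2A
s_1 = Round(s_0, k_0) = 0x2AB0
s_2 = Round(s_1, k_1) = 0xB0D2
s_3 = Round(s_2, k_2) = 0xD26E
s_4 = Round(s_3, k_3) = 0x6EE7
s_5 = Round(s_4, k_4) = 0xE744
s_6 = Round(s_5, k_5) = 0x44E2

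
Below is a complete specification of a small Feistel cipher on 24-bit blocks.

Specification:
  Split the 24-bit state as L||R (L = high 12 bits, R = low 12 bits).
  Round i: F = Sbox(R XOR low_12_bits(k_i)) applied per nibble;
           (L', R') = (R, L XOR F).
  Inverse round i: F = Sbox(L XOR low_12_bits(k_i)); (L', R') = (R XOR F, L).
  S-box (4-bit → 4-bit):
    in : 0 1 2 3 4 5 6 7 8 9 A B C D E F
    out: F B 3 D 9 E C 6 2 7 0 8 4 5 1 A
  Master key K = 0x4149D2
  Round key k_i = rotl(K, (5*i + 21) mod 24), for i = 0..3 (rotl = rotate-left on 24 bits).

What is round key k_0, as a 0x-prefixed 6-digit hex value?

0x48293A

K = 0x4149D2
k_0 = rotl(K, (5*0+21) mod 24) = rotl(K, 21) = 0x48293A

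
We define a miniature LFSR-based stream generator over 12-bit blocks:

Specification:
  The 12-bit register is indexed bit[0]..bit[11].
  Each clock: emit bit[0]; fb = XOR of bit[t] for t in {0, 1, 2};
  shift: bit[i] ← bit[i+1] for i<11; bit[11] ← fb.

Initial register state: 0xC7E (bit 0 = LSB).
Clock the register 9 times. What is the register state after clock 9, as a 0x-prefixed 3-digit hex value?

0xAF6

reg_0 = 0xC7E
clock 1: out=0, reg = 0x63F
clock 2: out=1, reg = 0xB1F
clock 3: out=1, reg = 0xD8F
clock 4: out=1, reg = 0xEC7
clock 5: out=1, reg = 0xF63
clock 6: out=1, reg = 0x7B1
clock 7: out=1, reg = 0xBD8
clock 8: out=0, reg = 0x5EC
clock 9: out=0, reg = 0xAF6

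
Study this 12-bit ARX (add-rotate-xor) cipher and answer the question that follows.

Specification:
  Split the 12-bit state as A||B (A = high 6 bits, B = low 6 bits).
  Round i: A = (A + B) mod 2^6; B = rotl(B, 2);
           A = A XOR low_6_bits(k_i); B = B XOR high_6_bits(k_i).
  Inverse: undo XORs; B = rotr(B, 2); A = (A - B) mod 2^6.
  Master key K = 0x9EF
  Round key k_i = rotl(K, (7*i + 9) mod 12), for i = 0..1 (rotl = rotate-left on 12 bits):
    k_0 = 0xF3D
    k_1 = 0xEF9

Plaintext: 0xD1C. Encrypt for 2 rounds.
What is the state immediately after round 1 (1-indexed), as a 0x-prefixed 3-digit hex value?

0xB4D

s_0 = plaintext = 0xD1C
s_1 = Round(s_0, k_0) = 0xB4D
s_2 = Round(s_1, k_1) = 0x0CF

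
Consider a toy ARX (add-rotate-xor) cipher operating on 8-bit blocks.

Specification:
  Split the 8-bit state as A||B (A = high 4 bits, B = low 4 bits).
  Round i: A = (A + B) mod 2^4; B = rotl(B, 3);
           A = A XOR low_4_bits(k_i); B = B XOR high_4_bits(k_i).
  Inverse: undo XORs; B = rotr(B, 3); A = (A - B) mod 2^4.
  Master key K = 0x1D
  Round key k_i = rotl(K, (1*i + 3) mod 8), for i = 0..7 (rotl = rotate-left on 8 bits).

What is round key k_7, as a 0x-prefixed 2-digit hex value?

K = 0x1D
k_0 = rotl(K, (1*0+3) mod 8) = rotl(K, 3) = 0xE8
k_1 = rotl(K, (1*1+3) mod 8) = rotl(K, 4) = 0xD1
k_2 = rotl(K, (1*2+3) mod 8) = rotl(K, 5) = 0xA3
k_3 = rotl(K, (1*3+3) mod 8) = rotl(K, 6) = 0x47
k_4 = rotl(K, (1*4+3) mod 8) = rotl(K, 7) = 0x8E
k_5 = rotl(K, (1*5+3) mod 8) = rotl(K, 0) = 0x1D
k_6 = rotl(K, (1*6+3) mod 8) = rotl(K, 1) = 0x3A
k_7 = rotl(K, (1*7+3) mod 8) = rotl(K, 2) = 0x74

0x74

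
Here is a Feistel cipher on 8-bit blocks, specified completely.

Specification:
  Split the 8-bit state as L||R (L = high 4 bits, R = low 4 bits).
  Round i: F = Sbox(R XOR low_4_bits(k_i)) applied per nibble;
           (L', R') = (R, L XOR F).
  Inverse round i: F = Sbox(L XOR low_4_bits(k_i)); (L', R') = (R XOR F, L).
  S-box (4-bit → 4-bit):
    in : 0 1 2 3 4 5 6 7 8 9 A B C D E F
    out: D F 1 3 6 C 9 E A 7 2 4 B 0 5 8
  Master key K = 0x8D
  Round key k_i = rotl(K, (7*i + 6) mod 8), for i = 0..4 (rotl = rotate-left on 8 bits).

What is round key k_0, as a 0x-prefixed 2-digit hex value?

K = 0x8D
k_0 = rotl(K, (7*0+6) mod 8) = rotl(K, 6) = 0x63

0x63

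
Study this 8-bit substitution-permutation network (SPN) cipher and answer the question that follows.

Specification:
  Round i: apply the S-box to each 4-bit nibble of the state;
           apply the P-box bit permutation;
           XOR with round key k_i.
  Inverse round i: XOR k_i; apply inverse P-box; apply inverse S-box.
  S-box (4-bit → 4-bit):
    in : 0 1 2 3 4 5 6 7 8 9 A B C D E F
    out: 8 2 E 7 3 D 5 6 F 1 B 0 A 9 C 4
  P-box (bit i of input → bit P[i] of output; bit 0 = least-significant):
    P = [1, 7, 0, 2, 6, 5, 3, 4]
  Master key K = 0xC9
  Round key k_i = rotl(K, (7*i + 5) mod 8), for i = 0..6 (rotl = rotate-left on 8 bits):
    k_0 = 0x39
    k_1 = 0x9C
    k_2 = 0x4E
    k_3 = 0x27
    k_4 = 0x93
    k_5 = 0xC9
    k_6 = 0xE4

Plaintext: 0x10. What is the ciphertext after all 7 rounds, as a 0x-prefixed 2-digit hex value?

0x43

s_0 = plaintext = 0x10
s_1 = Round(s_0, k_0) = 0x1D
s_2 = Round(s_1, k_1) = 0xBA
s_3 = Round(s_2, k_2) = 0xC8
s_4 = Round(s_3, k_3) = 0x90
s_5 = Round(s_4, k_4) = 0xD7
s_6 = Round(s_5, k_5) = 0x18
s_7 = Round(s_6, k_6) = 0x43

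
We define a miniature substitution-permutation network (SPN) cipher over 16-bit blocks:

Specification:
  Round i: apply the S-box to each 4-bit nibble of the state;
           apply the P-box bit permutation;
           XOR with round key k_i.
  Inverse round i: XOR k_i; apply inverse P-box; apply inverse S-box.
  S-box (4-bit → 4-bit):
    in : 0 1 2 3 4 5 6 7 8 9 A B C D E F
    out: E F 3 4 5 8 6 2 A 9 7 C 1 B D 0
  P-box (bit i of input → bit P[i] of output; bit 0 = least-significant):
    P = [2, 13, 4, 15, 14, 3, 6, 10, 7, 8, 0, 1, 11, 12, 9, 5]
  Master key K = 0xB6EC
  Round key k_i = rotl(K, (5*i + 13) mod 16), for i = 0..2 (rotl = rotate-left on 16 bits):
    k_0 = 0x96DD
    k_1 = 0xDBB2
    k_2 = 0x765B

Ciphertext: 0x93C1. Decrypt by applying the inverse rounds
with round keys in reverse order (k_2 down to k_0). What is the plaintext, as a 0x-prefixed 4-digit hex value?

0xB867

s_0 = ciphertext = 0x93C1
s_1 = InvRound(s_0, k_2) = 0xFDD0
s_2 = InvRound(s_1, k_1) = 0xB5B7
s_3 = InvRound(s_2, k_0) = 0xB867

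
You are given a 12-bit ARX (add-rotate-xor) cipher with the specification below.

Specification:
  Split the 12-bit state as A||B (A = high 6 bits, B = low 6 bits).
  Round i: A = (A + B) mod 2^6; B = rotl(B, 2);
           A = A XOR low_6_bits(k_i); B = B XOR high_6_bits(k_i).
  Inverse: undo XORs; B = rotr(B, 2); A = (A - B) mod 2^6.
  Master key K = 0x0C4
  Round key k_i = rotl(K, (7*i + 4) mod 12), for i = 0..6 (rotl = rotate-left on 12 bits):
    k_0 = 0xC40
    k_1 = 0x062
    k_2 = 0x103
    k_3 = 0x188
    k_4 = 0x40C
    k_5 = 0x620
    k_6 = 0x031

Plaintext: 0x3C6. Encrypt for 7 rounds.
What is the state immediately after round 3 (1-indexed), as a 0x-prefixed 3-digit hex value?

s_0 = plaintext = 0x3C6
s_1 = Round(s_0, k_0) = 0x569
s_2 = Round(s_1, k_1) = 0x727
s_3 = Round(s_2, k_2) = 0x01A
s_4 = Round(s_3, k_3) = 0x4AF
s_5 = Round(s_4, k_4) = 0x36E
s_6 = Round(s_5, k_5) = 0x6E2
s_7 = Round(s_6, k_6) = 0x30A

0x01A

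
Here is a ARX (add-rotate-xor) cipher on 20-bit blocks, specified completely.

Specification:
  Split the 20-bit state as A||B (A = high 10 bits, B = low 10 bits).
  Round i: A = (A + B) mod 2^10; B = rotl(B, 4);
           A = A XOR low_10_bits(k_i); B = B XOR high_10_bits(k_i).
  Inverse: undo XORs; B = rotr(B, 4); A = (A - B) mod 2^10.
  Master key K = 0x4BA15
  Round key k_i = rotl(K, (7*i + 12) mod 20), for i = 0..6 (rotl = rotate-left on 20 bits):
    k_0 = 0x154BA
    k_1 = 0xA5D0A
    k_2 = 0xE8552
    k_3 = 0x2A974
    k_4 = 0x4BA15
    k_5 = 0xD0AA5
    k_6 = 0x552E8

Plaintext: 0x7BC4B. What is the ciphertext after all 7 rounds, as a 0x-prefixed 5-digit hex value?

0xC0534

s_0 = plaintext = 0x7BC4B
s_1 = Round(s_0, k_0) = 0xA00E4
s_2 = Round(s_1, k_1) = 0x9B8D4
s_3 = Round(s_2, k_2) = 0x842E2
s_4 = Round(s_3, k_3) = 0x61A81
s_5 = Round(s_4, k_4) = 0x84934
s_6 = Round(s_5, k_5) = 0x78C06
s_7 = Round(s_6, k_6) = 0xC0534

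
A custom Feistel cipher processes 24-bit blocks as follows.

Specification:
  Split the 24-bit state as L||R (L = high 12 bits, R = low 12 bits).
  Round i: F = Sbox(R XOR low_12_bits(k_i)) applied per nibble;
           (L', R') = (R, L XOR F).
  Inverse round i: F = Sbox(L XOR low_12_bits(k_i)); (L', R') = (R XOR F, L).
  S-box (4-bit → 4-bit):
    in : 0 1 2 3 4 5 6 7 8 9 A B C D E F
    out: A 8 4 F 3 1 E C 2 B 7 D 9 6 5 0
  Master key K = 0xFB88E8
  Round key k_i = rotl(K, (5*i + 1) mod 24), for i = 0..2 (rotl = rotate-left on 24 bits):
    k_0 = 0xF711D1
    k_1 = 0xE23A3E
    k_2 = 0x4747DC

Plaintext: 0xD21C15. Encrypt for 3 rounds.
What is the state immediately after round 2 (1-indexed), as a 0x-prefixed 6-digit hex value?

s_0 = plaintext = 0xD21C15
s_1 = Round(s_0, k_0) = 0xC15BB2
s_2 = Round(s_1, k_1) = 0xBB243C
s_3 = Round(s_2, k_2) = 0x43C4E8

0xBB243C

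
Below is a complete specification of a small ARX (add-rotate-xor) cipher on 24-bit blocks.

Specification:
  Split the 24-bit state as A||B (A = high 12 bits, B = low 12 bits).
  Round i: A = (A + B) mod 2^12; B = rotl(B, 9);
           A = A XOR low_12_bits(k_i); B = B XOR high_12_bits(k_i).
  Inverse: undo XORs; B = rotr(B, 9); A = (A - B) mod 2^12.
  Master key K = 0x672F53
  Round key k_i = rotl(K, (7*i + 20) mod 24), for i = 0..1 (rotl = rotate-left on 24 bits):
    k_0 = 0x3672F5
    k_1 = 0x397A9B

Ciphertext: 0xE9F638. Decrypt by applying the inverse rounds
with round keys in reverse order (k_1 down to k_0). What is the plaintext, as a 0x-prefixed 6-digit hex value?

s_0 = ciphertext = 0xE9F638
s_1 = InvRound(s_0, k_1) = 0x68AD7A
s_2 = InvRound(s_1, k_0) = 0x3900EF

0x3900EF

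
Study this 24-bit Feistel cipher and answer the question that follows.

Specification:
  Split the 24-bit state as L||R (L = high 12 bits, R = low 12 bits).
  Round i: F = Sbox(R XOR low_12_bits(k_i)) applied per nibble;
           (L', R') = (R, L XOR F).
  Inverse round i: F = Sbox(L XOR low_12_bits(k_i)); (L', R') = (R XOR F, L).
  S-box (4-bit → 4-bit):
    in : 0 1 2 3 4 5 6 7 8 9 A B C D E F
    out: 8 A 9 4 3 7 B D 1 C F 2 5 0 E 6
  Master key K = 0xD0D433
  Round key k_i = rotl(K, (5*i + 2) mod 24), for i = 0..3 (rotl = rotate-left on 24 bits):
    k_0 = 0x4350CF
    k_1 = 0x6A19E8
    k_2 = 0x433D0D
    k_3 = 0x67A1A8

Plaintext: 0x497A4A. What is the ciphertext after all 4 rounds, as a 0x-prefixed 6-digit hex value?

s_0 = plaintext = 0x497A4A
s_1 = Round(s_0, k_0) = 0xA4AB80
s_2 = Round(s_1, k_1) = 0xB803FB
s_3 = Round(s_2, k_2) = 0x3FB5EB
s_4 = Round(s_3, k_3) = 0x5EB0CF

0x5EB0CF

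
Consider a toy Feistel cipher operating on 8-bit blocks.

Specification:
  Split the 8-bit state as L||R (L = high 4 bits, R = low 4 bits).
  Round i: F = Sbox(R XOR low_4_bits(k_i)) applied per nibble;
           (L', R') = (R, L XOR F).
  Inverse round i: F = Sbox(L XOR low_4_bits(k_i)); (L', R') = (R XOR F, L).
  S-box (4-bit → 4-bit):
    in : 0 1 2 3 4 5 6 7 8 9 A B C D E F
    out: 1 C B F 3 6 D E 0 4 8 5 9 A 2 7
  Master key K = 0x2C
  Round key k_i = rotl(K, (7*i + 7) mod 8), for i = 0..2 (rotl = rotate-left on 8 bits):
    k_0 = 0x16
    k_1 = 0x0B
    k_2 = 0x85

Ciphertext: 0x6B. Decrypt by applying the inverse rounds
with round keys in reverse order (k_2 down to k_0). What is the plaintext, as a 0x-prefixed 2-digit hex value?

s_0 = ciphertext = 0x6B
s_1 = InvRound(s_0, k_2) = 0x46
s_2 = InvRound(s_1, k_1) = 0x14
s_3 = InvRound(s_2, k_0) = 0xA1

0xA1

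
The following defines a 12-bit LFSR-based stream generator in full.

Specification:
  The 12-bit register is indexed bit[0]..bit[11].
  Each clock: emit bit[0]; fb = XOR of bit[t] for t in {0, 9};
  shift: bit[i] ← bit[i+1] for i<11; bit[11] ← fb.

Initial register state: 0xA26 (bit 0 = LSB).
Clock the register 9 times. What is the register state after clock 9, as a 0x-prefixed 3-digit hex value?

reg_0 = 0xA26
clock 1: out=0, reg = 0xD13
clock 2: out=1, reg = 0xE89
clock 3: out=1, reg = 0x744
clock 4: out=0, reg = 0xBA2
clock 5: out=0, reg = 0xDD1
clock 6: out=1, reg = 0xEE8
clock 7: out=0, reg = 0xF74
clock 8: out=0, reg = 0xFBA
clock 9: out=0, reg = 0xFDD

0xFDD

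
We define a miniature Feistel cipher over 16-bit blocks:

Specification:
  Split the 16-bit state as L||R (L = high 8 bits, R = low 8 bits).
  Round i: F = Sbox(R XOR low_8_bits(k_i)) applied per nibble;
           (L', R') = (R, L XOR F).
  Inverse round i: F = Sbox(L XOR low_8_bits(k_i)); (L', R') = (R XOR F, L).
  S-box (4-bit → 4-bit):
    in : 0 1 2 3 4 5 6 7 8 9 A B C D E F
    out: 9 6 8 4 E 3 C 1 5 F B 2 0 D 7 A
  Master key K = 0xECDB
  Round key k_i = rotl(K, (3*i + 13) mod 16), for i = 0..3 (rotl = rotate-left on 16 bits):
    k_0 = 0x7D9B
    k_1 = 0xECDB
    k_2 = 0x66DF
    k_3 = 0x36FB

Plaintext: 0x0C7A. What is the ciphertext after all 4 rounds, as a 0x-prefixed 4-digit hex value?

0x1EBF

s_0 = plaintext = 0x0C7A
s_1 = Round(s_0, k_0) = 0x7A7A
s_2 = Round(s_1, k_1) = 0x7ACC
s_3 = Round(s_2, k_2) = 0xCC1E
s_4 = Round(s_3, k_3) = 0x1EBF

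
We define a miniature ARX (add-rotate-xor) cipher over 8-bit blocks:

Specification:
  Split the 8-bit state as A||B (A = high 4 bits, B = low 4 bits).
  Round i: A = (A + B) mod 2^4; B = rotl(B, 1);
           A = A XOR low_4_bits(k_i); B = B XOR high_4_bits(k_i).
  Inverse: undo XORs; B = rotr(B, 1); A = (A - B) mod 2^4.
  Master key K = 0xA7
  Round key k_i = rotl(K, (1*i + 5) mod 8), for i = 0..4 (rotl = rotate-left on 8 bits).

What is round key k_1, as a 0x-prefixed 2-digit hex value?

0xE9

K = 0xA7
k_0 = rotl(K, (1*0+5) mod 8) = rotl(K, 5) = 0xF4
k_1 = rotl(K, (1*1+5) mod 8) = rotl(K, 6) = 0xE9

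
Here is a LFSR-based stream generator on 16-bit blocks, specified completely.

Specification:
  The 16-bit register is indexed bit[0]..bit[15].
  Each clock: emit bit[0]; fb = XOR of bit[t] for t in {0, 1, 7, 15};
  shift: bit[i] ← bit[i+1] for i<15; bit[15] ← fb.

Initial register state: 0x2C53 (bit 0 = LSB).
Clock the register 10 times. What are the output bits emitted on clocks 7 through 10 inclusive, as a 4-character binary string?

1000

reg_0 = 0x2C53
clock 1: out=1, reg = 0x1629
clock 2: out=1, reg = 0x8B14
clock 3: out=0, reg = 0xC58A
clock 4: out=0, reg = 0xE2C5
clock 5: out=1, reg = 0xF162
clock 6: out=0, reg = 0x78B1
clock 7: out=1, reg = 0x3C58
clock 8: out=0, reg = 0x1E2C
clock 9: out=0, reg = 0x0F16
clock 10: out=0, reg = 0x878B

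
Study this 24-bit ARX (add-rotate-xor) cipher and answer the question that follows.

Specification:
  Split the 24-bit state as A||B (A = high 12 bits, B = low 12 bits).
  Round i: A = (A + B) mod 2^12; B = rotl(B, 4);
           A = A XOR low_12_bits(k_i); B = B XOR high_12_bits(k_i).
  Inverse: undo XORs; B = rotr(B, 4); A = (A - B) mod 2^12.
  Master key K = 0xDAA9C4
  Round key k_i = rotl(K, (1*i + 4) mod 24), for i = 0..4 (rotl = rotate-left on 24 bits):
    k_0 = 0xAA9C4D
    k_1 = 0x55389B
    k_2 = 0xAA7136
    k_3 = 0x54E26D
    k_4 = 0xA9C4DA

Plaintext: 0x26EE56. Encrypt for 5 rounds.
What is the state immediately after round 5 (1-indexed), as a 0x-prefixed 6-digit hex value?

0xE320FF

s_0 = plaintext = 0x26EE56
s_1 = Round(s_0, k_0) = 0xC89FC7
s_2 = Round(s_1, k_1) = 0x4CB92C
s_3 = Round(s_2, k_2) = 0xCC186E
s_4 = Round(s_3, k_3) = 0x7423A6
s_5 = Round(s_4, k_4) = 0xE320FF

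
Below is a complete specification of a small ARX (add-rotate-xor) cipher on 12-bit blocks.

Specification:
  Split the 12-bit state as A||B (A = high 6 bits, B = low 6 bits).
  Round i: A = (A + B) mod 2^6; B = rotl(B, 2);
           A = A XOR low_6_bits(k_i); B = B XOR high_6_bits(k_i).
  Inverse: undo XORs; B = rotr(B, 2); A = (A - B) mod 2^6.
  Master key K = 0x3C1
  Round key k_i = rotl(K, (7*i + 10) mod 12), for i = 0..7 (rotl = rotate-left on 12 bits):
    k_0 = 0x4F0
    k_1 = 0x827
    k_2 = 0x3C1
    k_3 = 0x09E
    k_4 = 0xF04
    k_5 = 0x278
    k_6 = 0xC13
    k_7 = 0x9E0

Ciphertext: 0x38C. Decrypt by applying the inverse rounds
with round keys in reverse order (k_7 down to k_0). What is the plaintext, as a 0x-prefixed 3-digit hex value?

0xEC1

s_0 = ciphertext = 0x38C
s_1 = InvRound(s_0, k_7) = 0xD3A
s_2 = InvRound(s_1, k_6) = 0x162
s_3 = InvRound(s_2, k_5) = 0x0FA
s_4 = InvRound(s_3, k_4) = 0x9A1
s_5 = InvRound(s_4, k_3) = 0x038
s_6 = InvRound(s_5, k_2) = 0x13D
s_7 = InvRound(s_6, k_1) = 0x317
s_8 = InvRound(s_7, k_0) = 0xEC1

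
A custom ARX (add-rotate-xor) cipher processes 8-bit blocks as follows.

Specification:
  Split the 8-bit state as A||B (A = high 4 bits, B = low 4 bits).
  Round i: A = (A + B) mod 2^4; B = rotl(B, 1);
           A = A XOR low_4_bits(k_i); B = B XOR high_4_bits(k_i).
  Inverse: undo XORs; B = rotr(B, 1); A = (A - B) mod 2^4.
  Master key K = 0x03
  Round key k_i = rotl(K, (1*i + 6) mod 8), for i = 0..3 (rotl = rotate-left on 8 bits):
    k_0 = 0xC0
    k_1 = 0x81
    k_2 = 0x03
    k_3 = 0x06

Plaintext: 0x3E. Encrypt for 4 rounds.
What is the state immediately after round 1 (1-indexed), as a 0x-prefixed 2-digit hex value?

0x11

s_0 = plaintext = 0x3E
s_1 = Round(s_0, k_0) = 0x11
s_2 = Round(s_1, k_1) = 0x3A
s_3 = Round(s_2, k_2) = 0xE5
s_4 = Round(s_3, k_3) = 0x5A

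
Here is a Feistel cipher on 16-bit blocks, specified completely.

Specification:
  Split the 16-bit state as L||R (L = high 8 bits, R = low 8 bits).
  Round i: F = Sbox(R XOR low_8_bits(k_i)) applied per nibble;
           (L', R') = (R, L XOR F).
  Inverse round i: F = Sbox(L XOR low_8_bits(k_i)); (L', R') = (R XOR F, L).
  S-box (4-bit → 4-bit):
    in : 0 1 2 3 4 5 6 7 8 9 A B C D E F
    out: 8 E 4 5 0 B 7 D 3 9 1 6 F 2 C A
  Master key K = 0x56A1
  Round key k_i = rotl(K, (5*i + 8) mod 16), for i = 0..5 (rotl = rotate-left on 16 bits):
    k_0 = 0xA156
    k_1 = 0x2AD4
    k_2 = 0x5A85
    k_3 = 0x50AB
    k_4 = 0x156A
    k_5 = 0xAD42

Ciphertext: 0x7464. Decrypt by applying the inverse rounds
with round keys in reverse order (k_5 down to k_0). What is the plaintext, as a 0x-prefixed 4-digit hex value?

s_0 = ciphertext = 0x7464
s_1 = InvRound(s_0, k_5) = 0x3374
s_2 = InvRound(s_1, k_4) = 0xCD33
s_3 = InvRound(s_2, k_3) = 0x44CD
s_4 = InvRound(s_3, k_2) = 0x3344
s_5 = InvRound(s_4, k_1) = 0x8933
s_6 = InvRound(s_5, k_0) = 0x1989

0x1989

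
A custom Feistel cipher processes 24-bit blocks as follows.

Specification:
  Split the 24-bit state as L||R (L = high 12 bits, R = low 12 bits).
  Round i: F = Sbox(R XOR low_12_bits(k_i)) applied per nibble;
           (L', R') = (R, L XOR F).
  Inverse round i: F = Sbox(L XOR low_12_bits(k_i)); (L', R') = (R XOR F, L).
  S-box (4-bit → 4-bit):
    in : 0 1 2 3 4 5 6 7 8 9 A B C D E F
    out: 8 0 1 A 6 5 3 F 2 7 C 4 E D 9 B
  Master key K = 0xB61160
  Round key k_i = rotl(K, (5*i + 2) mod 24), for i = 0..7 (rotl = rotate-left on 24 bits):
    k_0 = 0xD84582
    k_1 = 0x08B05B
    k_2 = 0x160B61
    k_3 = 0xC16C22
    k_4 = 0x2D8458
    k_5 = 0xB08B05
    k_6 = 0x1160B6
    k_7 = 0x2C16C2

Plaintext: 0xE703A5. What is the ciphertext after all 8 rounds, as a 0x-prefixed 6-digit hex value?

s_0 = plaintext = 0xE703A5
s_1 = Round(s_0, k_0) = 0x3A5D6F
s_2 = Round(s_1, k_1) = 0xD6FE03
s_3 = Round(s_2, k_2) = 0xE0385E
s_4 = Round(s_3, k_3) = 0x85E8FD
s_5 = Round(s_4, k_4) = 0x8FD69B
s_6 = Round(s_5, k_5) = 0x69B584
s_7 = Round(s_6, k_6) = 0x58433A
s_8 = Round(s_7, k_7) = 0x33A036

0x33A036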